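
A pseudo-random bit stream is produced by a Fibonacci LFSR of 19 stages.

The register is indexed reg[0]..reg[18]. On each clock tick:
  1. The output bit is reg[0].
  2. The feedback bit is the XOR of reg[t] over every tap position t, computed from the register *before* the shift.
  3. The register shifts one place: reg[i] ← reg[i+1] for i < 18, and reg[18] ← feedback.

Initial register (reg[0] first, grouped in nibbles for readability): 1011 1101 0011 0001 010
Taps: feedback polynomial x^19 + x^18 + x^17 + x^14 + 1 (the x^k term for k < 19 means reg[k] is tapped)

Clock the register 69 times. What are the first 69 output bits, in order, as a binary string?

tick  register→output (feedback)
  0  1011110100110001010→1 (0)
  1  0111101001100010100→0 (1)
  2  1111010011000101001→1 (0)
  3  1110100110001010010→1 (1)
  4  1101001100010100101→1 (0)
  5  1010011000101001010→1 (0)
  6  0100110001010010100→0 (1)
  7  1001100010100101001→1 (0)
  8  0011000101001010010→0 (0)
  9  0110001010010100100→0 (0)
 10  1100010100101001000→1 (1)
 11  1000101001010010001→1 (1)
 12  0001010010100100011→0 (0)
 13  0010100101001000110→0 (1)
 14  0101001010010001101→0 (1)
 15  1010010100100011011→1 (0)
 16  0100101001000110110→0 (0)
 17  1001010010001101100→1 (1)
 18  0010100100011011001→0 (0)
 19  0101001000110110010→0 (0)
 20  1010010001101100100→1 (1)
 21  0100100011011001001→0 (1)
 22  1001000110110010011→1 (0)
 23  0010001101100100110→0 (1)
 24  0100011011001001101→0 (1)
 25  1000110110010011011→1 (0)
 26  0001101100100110110→0 (0)
 27  0011011001001101100→0 (0)
 28  0110110010011011000→0 (1)
 29  1101100100110110001→1 (1)
 30  1011001001101100011→1 (1)
 31  0110010011011000111→0 (0)
 32  1100100110110001110→1 (0)
 33  1001001101100011100→1 (0)
 34  0010011011000111000→0 (1)
 35  0100110110001110001→0 (0)
 36  1001101100011100010→1 (0)
 37  0011011000111000100→0 (0)
 38  0110110001110001000→0 (0)
 39  1101100011100010000→1 (0)
 40  1011000111000100000→1 (1)
 41  0110001110001000001→0 (1)
 42  1100011100010000011→1 (1)
 43  1000111000100000111→1 (1)
 44  0001110001000001111→0 (0)
 45  0011100010000011110→0 (0)
 46  0111000100000111100→0 (1)
 47  1110001000001111001→1 (1)
 48  1100010000011110011→1 (0)
 49  1000100000111100110→1 (0)
 50  0001000001111001100→0 (0)
 51  0010000011110011000→0 (1)
 52  0100000111100110001→0 (0)
 53  1000001111001100010→1 (0)
 54  0000011110011000100→0 (0)
 55  0000111100110001000→0 (0)
 56  0001111001100010000→0 (1)
 57  0011110011000100001→0 (1)
 58  0111100110001000011→0 (0)
 59  1111001100010000110→1 (0)
 60  1110011000100001100→1 (1)
 61  1100110001000011001→1 (1)
 62  1001100010000110011→1 (0)
 63  0011000100001100110→0 (1)
 64  0110001000011001101→0 (1)
 65  1100010000110011011→1 (0)
 66  1000100001100110110→1 (1)
 67  0001000011001101101→0 (1)
 68  0010000110011011011→0 (1)

101111010011000101001010010001101100100110110001110001000001111001100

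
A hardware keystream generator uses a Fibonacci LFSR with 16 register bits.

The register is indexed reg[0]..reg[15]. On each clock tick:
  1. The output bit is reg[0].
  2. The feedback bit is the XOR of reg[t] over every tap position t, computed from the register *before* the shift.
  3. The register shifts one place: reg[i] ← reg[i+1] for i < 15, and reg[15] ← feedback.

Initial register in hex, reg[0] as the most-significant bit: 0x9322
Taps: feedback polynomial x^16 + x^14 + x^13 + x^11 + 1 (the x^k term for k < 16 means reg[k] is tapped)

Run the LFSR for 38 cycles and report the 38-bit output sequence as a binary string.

10010011001000100101110100100110001000

step | reg (before) | out | fb
   0 | 1001001100100010 | 1 | 0
   1 | 0010011001000100 | 0 | 1
   2 | 0100110010001001 | 0 | 0
   3 | 1001100100010010 | 1 | 1
   4 | 0011001000100101 | 0 | 1
   5 | 0110010001001011 | 0 | 1
   6 | 1100100010010111 | 1 | 0
   7 | 1001000100101110 | 1 | 1
   8 | 0010001001011101 | 0 | 0
   9 | 0100010010111010 | 0 | 0
  10 | 1000100101110100 | 1 | 1
  11 | 0001001011101001 | 0 | 0
  12 | 0010010111010010 | 0 | 0
  13 | 0100101110100100 | 0 | 1
  14 | 1001011101001001 | 1 | 1
  15 | 0010111010010011 | 0 | 0
  16 | 0101110100100110 | 0 | 0
  17 | 1011101001001100 | 1 | 0
  18 | 0111010010011000 | 0 | 1
  19 | 1110100100110001 | 1 | 0
  20 | 1101001001100010 | 1 | 0
  21 | 1010010011000100 | 1 | 0
  22 | 0100100110001000 | 0 | 0
  23 | 1001001100010000 | 1 | 0
  24 | 0010011000100000 | 0 | 0
  25 | 0100110001000000 | 0 | 0
  26 | 1001100010000000 | 1 | 1
  27 | 0011000100000001 | 0 | 0
  28 | 0110001000000010 | 0 | 1
  29 | 1100010000000101 | 1 | 0
  30 | 1000100000001010 | 1 | 0
  31 | 0001000000010100 | 0 | 0
  32 | 0010000000101000 | 0 | 0
  33 | 0100000001010000 | 0 | 1
  34 | 1000000010100001 | 1 | 1
  35 | 0000000101000011 | 0 | 1
  36 | 0000001010000111 | 0 | 0
  37 | 0000010100001110 | 0 | 0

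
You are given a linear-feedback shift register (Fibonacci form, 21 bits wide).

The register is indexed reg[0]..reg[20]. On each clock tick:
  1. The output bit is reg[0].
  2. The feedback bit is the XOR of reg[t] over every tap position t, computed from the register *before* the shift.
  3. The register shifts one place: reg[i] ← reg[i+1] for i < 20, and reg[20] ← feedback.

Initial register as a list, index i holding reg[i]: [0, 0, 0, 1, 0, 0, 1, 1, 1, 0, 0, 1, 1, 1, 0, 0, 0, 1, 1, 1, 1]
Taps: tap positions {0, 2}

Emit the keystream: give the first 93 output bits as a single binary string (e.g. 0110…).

tick  register→output (feedback)
  0  000100111001110001111→0 (0)
  1  001001110011100011110→0 (1)
  2  010011100111000111101→0 (0)
  3  100111001110001111010→1 (1)
  4  001110011100011110101→0 (1)
  5  011100111000111101011→0 (1)
  6  111001110001111010111→1 (0)
  7  110011100011110101110→1 (1)
  8  100111000111101011101→1 (1)
  9  001110001111010111011→0 (1)
 10  011100011110101110111→0 (1)
 11  111000111101011101111→1 (0)
 12  110001111010111011110→1 (1)
 13  100011110101110111101→1 (1)
 14  000111101011101111011→0 (0)
 15  001111010111011110110→0 (1)
 16  011110101110111101101→0 (1)
 17  111101011101111011011→1 (0)
 18  111010111011110110110→1 (0)
 19  110101110111101101100→1 (1)
 20  101011101111011011001→1 (0)
 21  010111011110110110010→0 (0)
 22  101110111101101100100→1 (0)
 23  011101111011011001000→0 (1)
 24  111011110110110010001→1 (0)
 25  110111101101100100010→1 (1)
 26  101111011011001000101→1 (0)
 27  011110110110010001010→0 (1)
 28  111101101100100010101→1 (0)
 29  111011011001000101010→1 (0)
 30  110110110010001010100→1 (1)
 31  101101100100010101001→1 (0)
 32  011011001000101010010→0 (1)
 33  110110010001010100101→1 (1)
 34  101100100010101001011→1 (0)
 35  011001000101010010110→0 (1)
 36  110010001010100101101→1 (1)
 37  100100010101001011011→1 (1)
 38  001000101010010110111→0 (1)
 39  010001010100101101111→0 (0)
 40  100010101001011011110→1 (1)
 41  000101010010110111101→0 (0)
 42  001010100101101111010→0 (1)
 43  010101001011011110101→0 (0)
 44  101010010110111101010→1 (0)
 45  010100101101111010100→0 (0)
 46  101001011011110101000→1 (0)
 47  010010110111101010000→0 (0)
 48  100101101111010100000→1 (1)
 49  001011011110101000001→0 (1)
 50  010110111101010000011→0 (0)
 51  101101111010100000110→1 (0)
 52  011011110101000001100→0 (1)
 53  110111101010000011001→1 (1)
 54  101111010100000110011→1 (0)
 55  011110101000001100110→0 (1)
 56  111101010000011001101→1 (0)
 57  111010100000110011010→1 (0)
 58  110101000001100110100→1 (1)
 59  101010000011001101001→1 (0)
 60  010100000110011010010→0 (0)
 61  101000001100110100100→1 (0)
 62  010000011001101001000→0 (0)
 63  100000110011010010000→1 (1)
 64  000001100110100100001→0 (0)
 65  000011001101001000010→0 (0)
 66  000110011010010000100→0 (0)
 67  001100110100100001000→0 (1)
 68  011001101001000010001→0 (1)
 69  110011010010000100011→1 (1)
 70  100110100100001000111→1 (1)
 71  001101001000010001111→0 (1)
 72  011010010000100011111→0 (1)
 73  110100100001000111111→1 (1)
 74  101001000010001111111→1 (0)
 75  010010000100011111110→0 (0)
 76  100100001000111111100→1 (1)
 77  001000010001111111001→0 (1)
 78  010000100011111110011→0 (0)
 79  100001000111111100110→1 (1)
 80  000010001111111001101→0 (0)
 81  000100011111110011010→0 (0)
 82  001000111111100110100→0 (1)
 83  010001111111001101001→0 (0)
 84  100011111110011010010→1 (1)
 85  000111111100110100101→0 (0)
 86  001111111001101001010→0 (1)
 87  011111110011010010101→0 (1)
 88  111111100110100101011→1 (0)
 89  111111001101001010110→1 (0)
 90  111110011010010101100→1 (0)
 91  111100110100101011000→1 (0)
 92  111001101001010110000→1 (0)

000100111001110001111010111011110110110010001010100101101111010100000110011010010000100011111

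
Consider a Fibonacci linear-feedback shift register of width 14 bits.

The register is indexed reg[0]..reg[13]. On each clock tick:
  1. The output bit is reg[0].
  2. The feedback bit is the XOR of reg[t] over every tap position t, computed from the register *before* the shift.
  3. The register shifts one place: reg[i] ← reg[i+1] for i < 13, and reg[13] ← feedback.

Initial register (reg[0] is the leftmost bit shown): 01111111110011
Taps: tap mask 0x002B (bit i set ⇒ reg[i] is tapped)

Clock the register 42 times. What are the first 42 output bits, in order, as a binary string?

step | reg (before) | out | fb
   0 | 01111111110011 | 0 | 1
   1 | 11111111100111 | 1 | 0
   2 | 11111111001110 | 1 | 0
   3 | 11111110011100 | 1 | 0
   4 | 11111100111000 | 1 | 0
   5 | 11111001110000 | 1 | 1
   6 | 11110011100001 | 1 | 1
   7 | 11100111000011 | 1 | 1
   8 | 11001110000111 | 1 | 1
   9 | 10011100001111 | 1 | 1
  10 | 00111000011111 | 0 | 1
  11 | 01110000111111 | 0 | 0
  12 | 11100001111110 | 1 | 0
  13 | 11000011111100 | 1 | 0
  14 | 10000111111000 | 1 | 0
  15 | 00001111110000 | 0 | 1
  16 | 00011111100001 | 0 | 0
  17 | 00111111000010 | 0 | 0
  18 | 01111110000100 | 0 | 1
  19 | 11111100001001 | 1 | 0
  20 | 11111000010010 | 1 | 1
  21 | 11110000100101 | 1 | 1
  22 | 11100001001011 | 1 | 0
  23 | 11000010010110 | 1 | 0
  24 | 10000100101100 | 1 | 0
  25 | 00001001011000 | 0 | 0
  26 | 00010010110000 | 0 | 1
  27 | 00100101100001 | 0 | 1
  28 | 01001011000011 | 0 | 1
  29 | 10010110000111 | 1 | 1
  30 | 00101100001111 | 0 | 1
  31 | 01011000011111 | 0 | 0
  32 | 10110000111110 | 1 | 0
  33 | 01100001111100 | 0 | 1
  34 | 11000011111001 | 1 | 0
  35 | 10000111110010 | 1 | 0
  36 | 00001111100100 | 0 | 1
  37 | 00011111001001 | 0 | 0
  38 | 00111110010010 | 0 | 0
  39 | 01111100100100 | 0 | 1
  40 | 11111001001001 | 1 | 1
  41 | 11110010010011 | 1 | 1

011111111100111000011111100001001011000011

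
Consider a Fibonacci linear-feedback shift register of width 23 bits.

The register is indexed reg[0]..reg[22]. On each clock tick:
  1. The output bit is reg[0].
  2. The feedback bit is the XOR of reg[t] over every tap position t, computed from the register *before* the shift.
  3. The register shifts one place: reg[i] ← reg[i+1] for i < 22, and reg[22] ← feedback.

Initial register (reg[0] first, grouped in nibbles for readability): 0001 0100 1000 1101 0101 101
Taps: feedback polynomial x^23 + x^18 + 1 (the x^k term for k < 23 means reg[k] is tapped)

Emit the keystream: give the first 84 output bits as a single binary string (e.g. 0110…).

k : reg_k → out_k, fb_k
0: 00010100100011010101101 → 0, fb=0
1: 00101001000110101011010 → 0, fb=1
2: 01010010001101010110101 → 0, fb=1
3: 10100100011010101101011 → 1, fb=1
4: 01001000110101011010111 → 0, fb=1
5: 10010001101010110101111 → 1, fb=1
6: 00100011010101101011111 → 0, fb=1
7: 01000110101011010111111 → 0, fb=1
8: 10001101010110101111111 → 1, fb=0
9: 00011010101101011111110 → 0, fb=1
10: 00110101011010111111101 → 0, fb=1
11: 01101010110101111111011 → 0, fb=1
12: 11010101101011111110111 → 1, fb=0
13: 10101011010111111101110 → 1, fb=1
14: 01010110101111111011101 → 0, fb=1
15: 10101101011111110111011 → 1, fb=0
16: 01011010111111101110110 → 0, fb=1
17: 10110101111111011101101 → 1, fb=1
18: 01101011111110111011011 → 0, fb=1
19: 11010111111101110110111 → 1, fb=0
20: 10101111111011101101110 → 1, fb=1
21: 01011111110111011011101 → 0, fb=1
22: 10111111101110110111011 → 1, fb=0
23: 01111111011101101110110 → 0, fb=1
24: 11111110111011011101101 → 1, fb=1
25: 11111101110110111011011 → 1, fb=0
26: 11111011101101110110110 → 1, fb=0
27: 11110111011011101101100 → 1, fb=1
28: 11101110110111011011001 → 1, fb=0
29: 11011101101110110110010 → 1, fb=0
30: 10111011011101101100100 → 1, fb=1
31: 01110110111011011001001 → 0, fb=0
32: 11101101110110110010010 → 1, fb=0
33: 11011011101101100100100 → 1, fb=1
34: 10110111011011001001001 → 1, fb=1
35: 01101110110110010010011 → 0, fb=1
36: 11011101101100100100111 → 1, fb=1
37: 10111011011001001001111 → 1, fb=1
38: 01110110110010010011111 → 0, fb=1
39: 11101101100100100111111 → 1, fb=0
40: 11011011001001001111110 → 1, fb=0
41: 10110110010010011111100 → 1, fb=0
42: 01101100100100111111000 → 0, fb=1
43: 11011001001001111110001 → 1, fb=0
44: 10110010010011111100010 → 1, fb=1
45: 01100100100111111000101 → 0, fb=0
46: 11001001001111110001010 → 1, fb=1
47: 10010010011111100010101 → 1, fb=0
48: 00100100111111000101010 → 0, fb=0
49: 01001001111110001010100 → 0, fb=1
50: 10010011111100010101001 → 1, fb=1
51: 00100111111000101010011 → 0, fb=1
52: 01001111110001010100111 → 0, fb=0
53: 10011111100010101001110 → 1, fb=1
54: 00111111000101010011101 → 0, fb=1
55: 01111110001010100111011 → 0, fb=1
56: 11111100010101001110111 → 1, fb=0
57: 11111000101010011101110 → 1, fb=1
58: 11110001010100111011101 → 1, fb=0
59: 11100010101001110111010 → 1, fb=0
60: 11000101010011101110100 → 1, fb=0
61: 10001010100111011101000 → 1, fb=1
62: 00010101001110111010001 → 0, fb=1
63: 00101010011101110100011 → 0, fb=0
64: 01010100111011101000110 → 0, fb=0
65: 10101001110111010001100 → 1, fb=1
66: 01010011101110100011001 → 0, fb=1
67: 10100111011101000110011 → 1, fb=0
68: 01001110111010001100110 → 0, fb=0
69: 10011101110100011001100 → 1, fb=1
70: 00111011101000110011001 → 0, fb=1
71: 01110111010001100110011 → 0, fb=1
72: 11101110100011001100111 → 1, fb=1
73: 11011101000110011001111 → 1, fb=1
74: 10111010001100110011111 → 1, fb=0
75: 01110100011001100111110 → 0, fb=1
76: 11101000110011001111101 → 1, fb=0
77: 11010001100110011111010 → 1, fb=0
78: 10100011001100111110100 → 1, fb=0
79: 01000110011001111101000 → 0, fb=0
80: 10001100110011111010000 → 1, fb=0
81: 00011001100111110100000 → 0, fb=0
82: 00110011001111101000000 → 0, fb=0
83: 01100110011111010000000 → 0, fb=0

000101001000110101011010111111101110110111011011001001001111110001010100111011101000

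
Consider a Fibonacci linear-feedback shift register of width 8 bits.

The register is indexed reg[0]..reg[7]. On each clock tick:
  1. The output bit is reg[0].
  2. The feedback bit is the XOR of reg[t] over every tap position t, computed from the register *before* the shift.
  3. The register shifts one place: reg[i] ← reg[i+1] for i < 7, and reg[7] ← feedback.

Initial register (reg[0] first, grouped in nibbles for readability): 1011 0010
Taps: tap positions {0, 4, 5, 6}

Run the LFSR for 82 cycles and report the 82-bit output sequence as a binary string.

step | reg (before) | out | fb
   0 | 10110010 | 1 | 0
   1 | 01100100 | 0 | 1
   2 | 11001001 | 1 | 0
   3 | 10010010 | 1 | 0
   4 | 00100100 | 0 | 1
   5 | 01001001 | 0 | 1
   6 | 10010011 | 1 | 0
   7 | 00100110 | 0 | 0
   8 | 01001100 | 0 | 0
   9 | 10011000 | 1 | 0
  10 | 00110000 | 0 | 0
  11 | 01100000 | 0 | 0
  12 | 11000000 | 1 | 1
  13 | 10000001 | 1 | 1
  14 | 00000011 | 0 | 1
  15 | 00000111 | 0 | 0
  16 | 00001110 | 0 | 1
  17 | 00011101 | 0 | 0
  18 | 00111010 | 0 | 0
  19 | 01110100 | 0 | 1
  20 | 11101001 | 1 | 0
  21 | 11010010 | 1 | 0
  22 | 10100100 | 1 | 0
  23 | 01001000 | 0 | 1
  24 | 10010001 | 1 | 1
  25 | 00100011 | 0 | 1
  26 | 01000111 | 0 | 0
  27 | 10001110 | 1 | 0
  28 | 00011100 | 0 | 0
  29 | 00111000 | 0 | 1
  30 | 01110001 | 0 | 0
  31 | 11100010 | 1 | 0
  32 | 11000100 | 1 | 0
  33 | 10001000 | 1 | 0
  34 | 00010000 | 0 | 0
  35 | 00100000 | 0 | 0
  36 | 01000000 | 0 | 0
  37 | 10000000 | 1 | 1
  38 | 00000001 | 0 | 0
  39 | 00000010 | 0 | 1
  40 | 00000101 | 0 | 1
  41 | 00001011 | 0 | 0
  42 | 00010110 | 0 | 0
  43 | 00101100 | 0 | 0
  44 | 01011000 | 0 | 1
  45 | 10110001 | 1 | 1
  46 | 01100011 | 0 | 1
  47 | 11000111 | 1 | 1
  48 | 10001111 | 1 | 0
  49 | 00011110 | 0 | 1
  50 | 00111101 | 0 | 0
  51 | 01111010 | 0 | 0
  52 | 11110100 | 1 | 0
  53 | 11101000 | 1 | 0
  54 | 11010000 | 1 | 1
  55 | 10100001 | 1 | 1
  56 | 01000011 | 0 | 1
  57 | 10000111 | 1 | 1
  58 | 00001111 | 0 | 1
  59 | 00011111 | 0 | 1
  60 | 00111111 | 0 | 1
  61 | 01111111 | 0 | 1
  62 | 11111111 | 1 | 0
  63 | 11111110 | 1 | 0
  64 | 11111100 | 1 | 1
  65 | 11111001 | 1 | 0
  66 | 11110010 | 1 | 0
  67 | 11100100 | 1 | 0
  68 | 11001000 | 1 | 0
  69 | 10010000 | 1 | 1
  70 | 00100001 | 0 | 0
  71 | 01000010 | 0 | 1
  72 | 10000101 | 1 | 0
  73 | 00001010 | 0 | 0
  74 | 00010100 | 0 | 1
  75 | 00101001 | 0 | 1
  76 | 01010011 | 0 | 1
  77 | 10100111 | 1 | 1
  78 | 01001111 | 0 | 1
  79 | 10011111 | 1 | 0
  80 | 00111110 | 0 | 1
  81 | 01111101 | 0 | 0

1011001001001100000011101001000111000100000001011000111101000011111111001000010100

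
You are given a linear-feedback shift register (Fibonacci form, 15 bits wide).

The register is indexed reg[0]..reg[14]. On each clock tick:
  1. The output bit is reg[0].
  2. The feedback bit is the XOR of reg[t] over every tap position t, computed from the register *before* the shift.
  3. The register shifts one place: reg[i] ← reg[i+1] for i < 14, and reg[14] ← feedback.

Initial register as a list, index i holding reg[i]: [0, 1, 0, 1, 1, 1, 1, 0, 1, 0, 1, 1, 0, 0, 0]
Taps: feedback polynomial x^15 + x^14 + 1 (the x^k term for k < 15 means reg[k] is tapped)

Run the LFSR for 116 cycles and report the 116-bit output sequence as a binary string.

step | reg (before) | out | fb
   0 | 010111101011000 | 0 | 0
   1 | 101111010110000 | 1 | 1
   2 | 011110101100001 | 0 | 1
   3 | 111101011000011 | 1 | 0
   4 | 111010110000110 | 1 | 1
   5 | 110101100001101 | 1 | 0
   6 | 101011000011010 | 1 | 1
   7 | 010110000110101 | 0 | 1
   8 | 101100001101011 | 1 | 0
   9 | 011000011010110 | 0 | 0
  10 | 110000110101100 | 1 | 1
  11 | 100001101011001 | 1 | 0
  12 | 000011010110010 | 0 | 0
  13 | 000110101100100 | 0 | 0
  14 | 001101011001000 | 0 | 0
  15 | 011010110010000 | 0 | 0
  16 | 110101100100000 | 1 | 1
  17 | 101011001000001 | 1 | 0
  18 | 010110010000010 | 0 | 0
  19 | 101100100000100 | 1 | 1
  20 | 011001000001001 | 0 | 1
  21 | 110010000010011 | 1 | 0
  22 | 100100000100110 | 1 | 1
  23 | 001000001001101 | 0 | 1
  24 | 010000010011011 | 0 | 1
  25 | 100000100110111 | 1 | 0
  26 | 000001001101110 | 0 | 0
  27 | 000010011011100 | 0 | 0
  28 | 000100110111000 | 0 | 0
  29 | 001001101110000 | 0 | 0
  30 | 010011011100000 | 0 | 0
  31 | 100110111000000 | 1 | 1
  32 | 001101110000001 | 0 | 1
  33 | 011011100000011 | 0 | 1
  34 | 110111000000111 | 1 | 0
  35 | 101110000001110 | 1 | 1
  36 | 011100000011101 | 0 | 1
  37 | 111000000111011 | 1 | 0
  38 | 110000001110110 | 1 | 1
  39 | 100000011101101 | 1 | 0
  40 | 000000111011010 | 0 | 0
  41 | 000001110110100 | 0 | 0
  42 | 000011101101000 | 0 | 0
  43 | 000111011010000 | 0 | 0
  44 | 001110110100000 | 0 | 0
  45 | 011101101000000 | 0 | 0
  46 | 111011010000000 | 1 | 1
  47 | 110110100000001 | 1 | 0
  48 | 101101000000010 | 1 | 1
  49 | 011010000000101 | 0 | 1
  50 | 110100000001011 | 1 | 0
  51 | 101000000010110 | 1 | 1
  52 | 010000000101101 | 0 | 1
  53 | 100000001011011 | 1 | 0
  54 | 000000010110110 | 0 | 0
  55 | 000000101101100 | 0 | 0
  56 | 000001011011000 | 0 | 0
  57 | 000010110110000 | 0 | 0
  58 | 000101101100000 | 0 | 0
  59 | 001011011000000 | 0 | 0
  60 | 010110110000000 | 0 | 0
  61 | 101101100000000 | 1 | 1
  62 | 011011000000001 | 0 | 1
  63 | 110110000000011 | 1 | 0
  64 | 101100000000110 | 1 | 1
  65 | 011000000001101 | 0 | 1
  66 | 110000000011011 | 1 | 0
  67 | 100000000110110 | 1 | 1
  68 | 000000001101101 | 0 | 1
  69 | 000000011011011 | 0 | 1
  70 | 000000110110111 | 0 | 1
  71 | 000001101101111 | 0 | 1
  72 | 000011011011111 | 0 | 1
  73 | 000110110111111 | 0 | 1
  74 | 001101101111111 | 0 | 1
  75 | 011011011111111 | 0 | 1
  76 | 110110111111111 | 1 | 0
  77 | 101101111111110 | 1 | 1
  78 | 011011111111101 | 0 | 1
  79 | 110111111111011 | 1 | 0
  80 | 101111111110110 | 1 | 1
  81 | 011111111101101 | 0 | 1
  82 | 111111111011011 | 1 | 0
  83 | 111111110110110 | 1 | 1
  84 | 111111101101101 | 1 | 0
  85 | 111111011011010 | 1 | 1
  86 | 111110110110101 | 1 | 0
  87 | 111101101101010 | 1 | 1
  88 | 111011011010101 | 1 | 0
  89 | 110110110101010 | 1 | 1
  90 | 101101101010101 | 1 | 0
  91 | 011011010101010 | 0 | 0
  92 | 110110101010100 | 1 | 1
  93 | 101101010101001 | 1 | 0
  94 | 011010101010010 | 0 | 0
  95 | 110101010100100 | 1 | 1
  96 | 101010101001001 | 1 | 0
  97 | 010101010010010 | 0 | 0
  98 | 101010100100100 | 1 | 1
  99 | 010101001001001 | 0 | 1
 100 | 101010010010011 | 1 | 0
 101 | 010100100100110 | 0 | 0
 102 | 101001001001100 | 1 | 1
 103 | 010010010011001 | 0 | 1
 104 | 100100100110011 | 1 | 0
 105 | 001001001100110 | 0 | 0
 106 | 010010011001100 | 0 | 0
 107 | 100100110011000 | 1 | 1
 108 | 001001100110001 | 0 | 1
 109 | 010011001100011 | 0 | 1
 110 | 100110011000111 | 1 | 0
 111 | 001100110001110 | 0 | 0
 112 | 011001100011100 | 0 | 0
 113 | 110011000111000 | 1 | 1
 114 | 100110001110001 | 1 | 0
 115 | 001100011100010 | 0 | 0

01011110101100001101011001000001001101110000001110110100000001011011000000001101101111111110110110101010100100100110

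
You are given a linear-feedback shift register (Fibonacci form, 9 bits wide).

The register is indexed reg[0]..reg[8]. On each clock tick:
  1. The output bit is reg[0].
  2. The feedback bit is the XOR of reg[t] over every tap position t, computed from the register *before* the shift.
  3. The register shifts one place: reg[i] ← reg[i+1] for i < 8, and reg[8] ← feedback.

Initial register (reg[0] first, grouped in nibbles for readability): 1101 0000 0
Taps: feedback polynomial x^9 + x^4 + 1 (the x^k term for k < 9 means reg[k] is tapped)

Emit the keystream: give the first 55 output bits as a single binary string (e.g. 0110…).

1101000001101011011011101100000101101011111010101010000

tick  register→output (feedback)
  0  110100000→1 (1)
  1  101000001→1 (1)
  2  010000011→0 (0)
  3  100000110→1 (1)
  4  000001101→0 (0)
  5  000011010→0 (1)
  6  000110101→0 (1)
  7  001101011→0 (0)
  8  011010110→0 (1)
  9  110101101→1 (1)
 10  101011011→1 (0)
 11  010110110→0 (1)
 12  101101101→1 (1)
 13  011011011→0 (1)
 14  110110111→1 (0)
 15  101101110→1 (1)
 16  011011101→0 (1)
 17  110111011→1 (0)
 18  101110110→1 (0)
 19  011101100→0 (0)
 20  111011000→1 (0)
 21  110110000→1 (0)
 22  101100000→1 (1)
 23  011000001→0 (0)
 24  110000010→1 (1)
 25  100000101→1 (1)
 26  000001011→0 (0)
 27  000010110→0 (1)
 28  000101101→0 (0)
 29  001011010→0 (1)
 30  010110101→0 (1)
 31  101101011→1 (1)
 32  011010111→0 (1)
 33  110101111→1 (1)
 34  101011111→1 (0)
 35  010111110→0 (1)
 36  101111101→1 (0)
 37  011111010→0 (1)
 38  111110101→1 (0)
 39  111101010→1 (1)
 40  111010101→1 (0)
 41  110101010→1 (1)
 42  101010101→1 (0)
 43  010101010→0 (0)
 44  101010100→1 (0)
 45  010101000→0 (0)
 46  101010000→1 (0)
 47  010100000→0 (0)
 48  101000000→1 (1)
 49  010000001→0 (0)
 50  100000010→1 (1)
 51  000000101→0 (0)
 52  000001010→0 (0)
 53  000010100→0 (1)
 54  000101001→0 (0)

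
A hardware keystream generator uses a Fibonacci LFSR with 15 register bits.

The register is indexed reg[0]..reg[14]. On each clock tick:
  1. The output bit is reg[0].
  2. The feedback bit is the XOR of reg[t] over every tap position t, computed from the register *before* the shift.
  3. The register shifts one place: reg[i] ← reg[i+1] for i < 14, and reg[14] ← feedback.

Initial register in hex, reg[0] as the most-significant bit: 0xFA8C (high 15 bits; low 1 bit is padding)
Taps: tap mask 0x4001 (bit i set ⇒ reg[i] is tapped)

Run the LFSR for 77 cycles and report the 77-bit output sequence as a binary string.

11111010100011010101100111101100110111010110111011010011011010010011101101100

tick  register→output (feedback)
  0  111110101000110→1 (1)
  1  111101010001101→1 (0)
  2  111010100011010→1 (1)
  3  110101000110101→1 (0)
  4  101010001101010→1 (1)
  5  010100011010101→0 (1)
  6  101000110101011→1 (0)
  7  010001101010110→0 (0)
  8  100011010101100→1 (1)
  9  000110101011001→0 (1)
 10  001101010110011→0 (1)
 11  011010101100111→0 (1)
 12  110101011001111→1 (0)
 13  101010110011110→1 (1)
 14  010101100111101→0 (1)
 15  101011001111011→1 (0)
 16  010110011110110→0 (0)
 17  101100111101100→1 (1)
 18  011001111011001→0 (1)
 19  110011110110011→1 (0)
 20  100111101100110→1 (1)
 21  001111011001101→0 (1)
 22  011110110011011→0 (1)
 23  111101100110111→1 (0)
 24  111011001101110→1 (1)
 25  110110011011101→1 (0)
 26  101100110111010→1 (1)
 27  011001101110101→0 (1)
 28  110011011101011→1 (0)
 29  100110111010110→1 (1)
 30  001101110101101→0 (1)
 31  011011101011011→0 (1)
 32  110111010110111→1 (0)
 33  101110101101110→1 (1)
 34  011101011011101→0 (1)
 35  111010110111011→1 (0)
 36  110101101110110→1 (1)
 37  101011011101101→1 (0)
 38  010110111011010→0 (0)
 39  101101110110100→1 (1)
 40  011011101101001→0 (1)
 41  110111011010011→1 (0)
 42  101110110100110→1 (1)
 43  011101101001101→0 (1)
 44  111011010011011→1 (0)
 45  110110100110110→1 (1)
 46  101101001101101→1 (0)
 47  011010011011010→0 (0)
 48  110100110110100→1 (1)
 49  101001101101001→1 (0)
 50  010011011010010→0 (0)
 51  100110110100100→1 (1)
 52  001101101001001→0 (1)
 53  011011010010011→0 (1)
 54  110110100100111→1 (0)
 55  101101001001110→1 (1)
 56  011010010011101→0 (1)
 57  110100100111011→1 (0)
 58  101001001110110→1 (1)
 59  010010011101101→0 (1)
 60  100100111011011→1 (0)
 61  001001110110110→0 (0)
 62  010011101101100→0 (0)
 63  100111011011000→1 (1)
 64  001110110110001→0 (1)
 65  011101101100011→0 (1)
 66  111011011000111→1 (0)
 67  110110110001110→1 (1)
 68  101101100011101→1 (0)
 69  011011000111010→0 (0)
 70  110110001110100→1 (1)
 71  101100011101001→1 (0)
 72  011000111010010→0 (0)
 73  110001110100100→1 (1)
 74  100011101001001→1 (0)
 75  000111010010010→0 (0)
 76  001110100100100→0 (0)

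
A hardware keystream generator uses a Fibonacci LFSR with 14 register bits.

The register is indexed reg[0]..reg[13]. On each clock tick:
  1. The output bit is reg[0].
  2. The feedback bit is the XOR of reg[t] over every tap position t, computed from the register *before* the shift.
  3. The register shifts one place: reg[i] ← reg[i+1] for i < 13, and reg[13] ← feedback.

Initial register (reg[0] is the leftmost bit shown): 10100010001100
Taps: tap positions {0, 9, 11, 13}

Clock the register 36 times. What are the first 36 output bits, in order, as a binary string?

step | reg (before) | out | fb
   0 | 10100010001100 | 1 | 0
   1 | 01000100011000 | 0 | 1
   2 | 10001000110001 | 1 | 1
   3 | 00010001100011 | 0 | 1
   4 | 00100011000111 | 0 | 0
   5 | 01000110001110 | 0 | 1
   6 | 10001100011101 | 1 | 0
   7 | 00011000111010 | 0 | 1
   8 | 00110001110101 | 0 | 1
   9 | 01100011101011 | 0 | 1
  10 | 11000111010111 | 1 | 0
  11 | 10001110101110 | 1 | 0
  12 | 00011101011100 | 0 | 0
  13 | 00111010111000 | 0 | 1
  14 | 01110101110001 | 0 | 0
  15 | 11101011100010 | 1 | 1
  16 | 11010111000101 | 1 | 1
  17 | 10101110001011 | 1 | 0
  18 | 01011100010110 | 0 | 0
  19 | 10111000101100 | 1 | 0
  20 | 01110001011000 | 0 | 1
  21 | 11100010110001 | 1 | 1
  22 | 11000101100011 | 1 | 0
  23 | 10001011000110 | 1 | 0
  24 | 00010110001100 | 0 | 1
  25 | 00101100011001 | 0 | 0
  26 | 01011000110010 | 0 | 1
  27 | 10110001100101 | 1 | 1
  28 | 01100011001011 | 0 | 1
  29 | 11000110010111 | 1 | 0
  30 | 10001100101110 | 1 | 0
  31 | 00011001011100 | 0 | 0
  32 | 00110010111000 | 0 | 1
  33 | 01100101110001 | 0 | 0
  34 | 11001011100010 | 1 | 1
  35 | 10010111000101 | 1 | 1

101000100011000111010111000101100011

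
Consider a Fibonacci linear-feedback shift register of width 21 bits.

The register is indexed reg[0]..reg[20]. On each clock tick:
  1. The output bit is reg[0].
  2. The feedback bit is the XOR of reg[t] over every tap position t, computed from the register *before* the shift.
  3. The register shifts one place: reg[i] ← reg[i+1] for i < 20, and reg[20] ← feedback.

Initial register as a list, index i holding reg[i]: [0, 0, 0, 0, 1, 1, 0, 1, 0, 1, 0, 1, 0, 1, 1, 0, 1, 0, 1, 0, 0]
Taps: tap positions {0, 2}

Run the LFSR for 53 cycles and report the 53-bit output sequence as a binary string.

00001101010101101010000111000000011000010011011000001

k : reg_k → out_k, fb_k
0: 000011010101011010100 → 0, fb=0
1: 000110101010110101000 → 0, fb=0
2: 001101010101101010000 → 0, fb=1
3: 011010101011010100001 → 0, fb=1
4: 110101010110101000011 → 1, fb=1
5: 101010101101010000111 → 1, fb=0
6: 010101011010100001110 → 0, fb=0
7: 101010110101000011100 → 1, fb=0
8: 010101101010000111000 → 0, fb=0
9: 101011010100001110000 → 1, fb=0
10: 010110101000011100000 → 0, fb=0
11: 101101010000111000000 → 1, fb=0
12: 011010100001110000000 → 0, fb=1
13: 110101000011100000001 → 1, fb=1
14: 101010000111000000011 → 1, fb=0
15: 010100001110000000110 → 0, fb=0
16: 101000011100000001100 → 1, fb=0
17: 010000111000000011000 → 0, fb=0
18: 100001110000000110000 → 1, fb=1
19: 000011100000001100001 → 0, fb=0
20: 000111000000011000010 → 0, fb=0
21: 001110000000110000100 → 0, fb=1
22: 011100000001100001001 → 0, fb=1
23: 111000000011000010011 → 1, fb=0
24: 110000000110000100110 → 1, fb=1
25: 100000001100001001101 → 1, fb=1
26: 000000011000010011011 → 0, fb=0
27: 000000110000100110110 → 0, fb=0
28: 000001100001001101100 → 0, fb=0
29: 000011000010011011000 → 0, fb=0
30: 000110000100110110000 → 0, fb=0
31: 001100001001101100000 → 0, fb=1
32: 011000010011011000001 → 0, fb=1
33: 110000100110110000011 → 1, fb=1
34: 100001001101100000111 → 1, fb=1
35: 000010011011000001111 → 0, fb=0
36: 000100110110000011110 → 0, fb=0
37: 001001101100000111100 → 0, fb=1
38: 010011011000001111001 → 0, fb=0
39: 100110110000011110010 → 1, fb=1
40: 001101100000111100101 → 0, fb=1
41: 011011000001111001011 → 0, fb=1
42: 110110000011110010111 → 1, fb=1
43: 101100000111100101111 → 1, fb=0
44: 011000001111001011110 → 0, fb=1
45: 110000011110010111101 → 1, fb=1
46: 100000111100101111011 → 1, fb=1
47: 000001111001011110111 → 0, fb=0
48: 000011110010111101110 → 0, fb=0
49: 000111100101111011100 → 0, fb=0
50: 001111001011110111000 → 0, fb=1
51: 011110010111101110001 → 0, fb=1
52: 111100101111011100011 → 1, fb=0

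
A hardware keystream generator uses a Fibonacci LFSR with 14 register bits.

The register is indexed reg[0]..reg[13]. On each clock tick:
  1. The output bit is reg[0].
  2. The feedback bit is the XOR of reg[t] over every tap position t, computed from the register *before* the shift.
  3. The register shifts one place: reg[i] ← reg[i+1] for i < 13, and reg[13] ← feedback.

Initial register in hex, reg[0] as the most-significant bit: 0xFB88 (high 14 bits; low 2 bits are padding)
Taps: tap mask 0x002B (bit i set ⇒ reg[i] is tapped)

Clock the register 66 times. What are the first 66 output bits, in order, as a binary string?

111110111000101010000110011011011101000110001011001111101000110110

tick  register→output (feedback)
  0  11111011100010→1 (1)
  1  11110111000101→1 (0)
  2  11101110001010→1 (1)
  3  11011100010101→1 (0)
  4  10111000101010→1 (0)
  5  01110001010100→0 (0)
  6  11100010101000→1 (0)
  7  11000101010000→1 (1)
  8  10001010100001→1 (1)
  9  00010101000011→0 (0)
 10  00101010000110→0 (0)
 11  01010100001100→0 (1)
 12  10101000011001→1 (1)
 13  01010000110011→0 (0)
 14  10100001100110→1 (1)
 15  01000011001101→0 (1)
 16  10000110011011→1 (0)
 17  00001100110110→0 (1)
 18  00011001101101→0 (1)
 19  00110011011011→0 (1)
 20  01100110110111→0 (0)
 21  11001101101110→1 (1)
 22  10011011011101→1 (0)
 23  00110110111010→0 (0)
 24  01101101110100→0 (0)
 25  11011011101000→1 (1)
 26  10110111010001→1 (1)
 27  01101110100011→0 (0)
 28  11011101000110→1 (0)
 29  10111010001100→1 (0)
 30  01110100011000→0 (1)
 31  11101000110001→1 (0)
 32  11010001100010→1 (1)
 33  10100011000101→1 (1)
 34  01000110001011→0 (0)
 35  10001100010110→1 (0)
 36  00011000101100→0 (1)
 37  00110001011001→0 (1)
 38  01100010110011→0 (1)
 39  11000101100111→1 (1)
 40  10001011001111→1 (1)
 41  00010110011111→0 (0)
 42  00101100111110→0 (1)
 43  01011001111101→0 (0)
 44  10110011111010→1 (0)
 45  01100111110100→0 (0)
 46  11001111101000→1 (1)
 47  10011111010001→1 (1)
 48  00111110100011→0 (0)
 49  01111101000110→0 (1)
 50  11111010001101→1 (1)
 51  11110100011011→1 (0)
 52  11101000110110→1 (0)
 53  11010001101100→1 (1)
 54  10100011011001→1 (1)
 55  01000110110011→0 (0)
 56  10001101100110→1 (0)
 57  00011011001100→0 (1)
 58  00110110011001→0 (0)
 59  01101100110010→0 (0)
 60  11011001100100→1 (1)
 61  10110011001001→1 (0)
 62  01100110010010→0 (0)
 63  11001100100100→1 (1)
 64  10011001001001→1 (0)
 65  00110010010010→0 (1)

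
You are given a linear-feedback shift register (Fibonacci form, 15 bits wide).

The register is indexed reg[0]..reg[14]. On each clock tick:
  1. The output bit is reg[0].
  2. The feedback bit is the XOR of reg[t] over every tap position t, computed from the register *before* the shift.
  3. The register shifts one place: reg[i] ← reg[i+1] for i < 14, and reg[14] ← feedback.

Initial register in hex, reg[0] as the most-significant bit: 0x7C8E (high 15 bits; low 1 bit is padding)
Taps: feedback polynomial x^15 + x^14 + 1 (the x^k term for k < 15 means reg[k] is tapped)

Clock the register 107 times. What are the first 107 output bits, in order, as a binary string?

01111100100011110101000111101011001111010110010001010011011100001100010010111110111100011010100101000010011

step | reg (before) | out | fb
   0 | 011111001000111 | 0 | 1
   1 | 111110010001111 | 1 | 0
   2 | 111100100011110 | 1 | 1
   3 | 111001000111101 | 1 | 0
   4 | 110010001111010 | 1 | 1
   5 | 100100011110101 | 1 | 0
   6 | 001000111101010 | 0 | 0
   7 | 010001111010100 | 0 | 0
   8 | 100011110101000 | 1 | 1
   9 | 000111101010001 | 0 | 1
  10 | 001111010100011 | 0 | 1
  11 | 011110101000111 | 0 | 1
  12 | 111101010001111 | 1 | 0
  13 | 111010100011110 | 1 | 1
  14 | 110101000111101 | 1 | 0
  15 | 101010001111010 | 1 | 1
  16 | 010100011110101 | 0 | 1
  17 | 101000111101011 | 1 | 0
  18 | 010001111010110 | 0 | 0
  19 | 100011110101100 | 1 | 1
  20 | 000111101011001 | 0 | 1
  21 | 001111010110011 | 0 | 1
  22 | 011110101100111 | 0 | 1
  23 | 111101011001111 | 1 | 0
  24 | 111010110011110 | 1 | 1
  25 | 110101100111101 | 1 | 0
  26 | 101011001111010 | 1 | 1
  27 | 010110011110101 | 0 | 1
  28 | 101100111101011 | 1 | 0
  29 | 011001111010110 | 0 | 0
  30 | 110011110101100 | 1 | 1
  31 | 100111101011001 | 1 | 0
  32 | 001111010110010 | 0 | 0
  33 | 011110101100100 | 0 | 0
  34 | 111101011001000 | 1 | 1
  35 | 111010110010001 | 1 | 0
  36 | 110101100100010 | 1 | 1
  37 | 101011001000101 | 1 | 0
  38 | 010110010001010 | 0 | 0
  39 | 101100100010100 | 1 | 1
  40 | 011001000101001 | 0 | 1
  41 | 110010001010011 | 1 | 0
  42 | 100100010100110 | 1 | 1
  43 | 001000101001101 | 0 | 1
  44 | 010001010011011 | 0 | 1
  45 | 100010100110111 | 1 | 0
  46 | 000101001101110 | 0 | 0
  47 | 001010011011100 | 0 | 0
  48 | 010100110111000 | 0 | 0
  49 | 101001101110000 | 1 | 1
  50 | 010011011100001 | 0 | 1
  51 | 100110111000011 | 1 | 0
  52 | 001101110000110 | 0 | 0
  53 | 011011100001100 | 0 | 0
  54 | 110111000011000 | 1 | 1
  55 | 101110000110001 | 1 | 0
  56 | 011100001100010 | 0 | 0
  57 | 111000011000100 | 1 | 1
  58 | 110000110001001 | 1 | 0
  59 | 100001100010010 | 1 | 1
  60 | 000011000100101 | 0 | 1
  61 | 000110001001011 | 0 | 1
  62 | 001100010010111 | 0 | 1
  63 | 011000100101111 | 0 | 1
  64 | 110001001011111 | 1 | 0
  65 | 100010010111110 | 1 | 1
  66 | 000100101111101 | 0 | 1
  67 | 001001011111011 | 0 | 1
  68 | 010010111110111 | 0 | 1
  69 | 100101111101111 | 1 | 0
  70 | 001011111011110 | 0 | 0
  71 | 010111110111100 | 0 | 0
  72 | 101111101111000 | 1 | 1
  73 | 011111011110001 | 0 | 1
  74 | 111110111100011 | 1 | 0
  75 | 111101111000110 | 1 | 1
  76 | 111011110001101 | 1 | 0
  77 | 110111100011010 | 1 | 1
  78 | 101111000110101 | 1 | 0
  79 | 011110001101010 | 0 | 0
  80 | 111100011010100 | 1 | 1
  81 | 111000110101001 | 1 | 0
  82 | 110001101010010 | 1 | 1
  83 | 100011010100101 | 1 | 0
  84 | 000110101001010 | 0 | 0
  85 | 001101010010100 | 0 | 0
  86 | 011010100101000 | 0 | 0
  87 | 110101001010000 | 1 | 1
  88 | 101010010100001 | 1 | 0
  89 | 010100101000010 | 0 | 0
  90 | 101001010000100 | 1 | 1
  91 | 010010100001001 | 0 | 1
  92 | 100101000010011 | 1 | 0
  93 | 001010000100110 | 0 | 0
  94 | 010100001001100 | 0 | 0
  95 | 101000010011000 | 1 | 1
  96 | 010000100110001 | 0 | 1
  97 | 100001001100011 | 1 | 0
  98 | 000010011000110 | 0 | 0
  99 | 000100110001100 | 0 | 0
 100 | 001001100011000 | 0 | 0
 101 | 010011000110000 | 0 | 0
 102 | 100110001100000 | 1 | 1
 103 | 001100011000001 | 0 | 1
 104 | 011000110000011 | 0 | 1
 105 | 110001100000111 | 1 | 0
 106 | 100011000001110 | 1 | 1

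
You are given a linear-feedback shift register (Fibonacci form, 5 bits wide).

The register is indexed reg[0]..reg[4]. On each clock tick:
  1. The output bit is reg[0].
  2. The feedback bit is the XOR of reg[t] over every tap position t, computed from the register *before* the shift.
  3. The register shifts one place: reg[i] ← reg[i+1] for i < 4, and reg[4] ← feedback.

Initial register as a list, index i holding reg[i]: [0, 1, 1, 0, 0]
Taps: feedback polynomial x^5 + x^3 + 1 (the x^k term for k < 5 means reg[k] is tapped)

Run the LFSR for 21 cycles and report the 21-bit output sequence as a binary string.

011000111110011010010

k : reg_k → out_k, fb_k
0: 01100 → 0, fb=0
1: 11000 → 1, fb=1
2: 10001 → 1, fb=1
3: 00011 → 0, fb=1
4: 00111 → 0, fb=1
5: 01111 → 0, fb=1
6: 11111 → 1, fb=0
7: 11110 → 1, fb=0
8: 11100 → 1, fb=1
9: 11001 → 1, fb=1
10: 10011 → 1, fb=0
11: 00110 → 0, fb=1
12: 01101 → 0, fb=0
13: 11010 → 1, fb=0
14: 10100 → 1, fb=1
15: 01001 → 0, fb=0
16: 10010 → 1, fb=0
17: 00100 → 0, fb=0
18: 01000 → 0, fb=0
19: 10000 → 1, fb=1
20: 00001 → 0, fb=0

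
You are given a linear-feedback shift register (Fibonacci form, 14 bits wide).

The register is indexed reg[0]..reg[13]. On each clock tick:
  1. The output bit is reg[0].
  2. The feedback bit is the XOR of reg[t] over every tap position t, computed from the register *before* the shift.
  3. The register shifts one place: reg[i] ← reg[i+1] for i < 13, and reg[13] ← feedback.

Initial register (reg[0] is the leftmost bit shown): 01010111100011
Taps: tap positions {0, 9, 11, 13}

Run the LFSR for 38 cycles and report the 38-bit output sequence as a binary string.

01010111100011110111001010101001001110

step | reg (before) | out | fb
   0 | 01010111100011 | 0 | 1
   1 | 10101111000111 | 1 | 1
   2 | 01011110001111 | 0 | 0
   3 | 10111100011110 | 1 | 1
   4 | 01111000111101 | 0 | 1
   5 | 11110001111011 | 1 | 1
   6 | 11100011110111 | 1 | 0
   7 | 11000111101110 | 1 | 0
   8 | 10001111011100 | 1 | 1
   9 | 00011110111001 | 0 | 0
  10 | 00111101110010 | 0 | 1
  11 | 01111011100101 | 0 | 0
  12 | 11110111001010 | 1 | 1
  13 | 11101110010101 | 1 | 0
  14 | 11011100101010 | 1 | 1
  15 | 10111001010101 | 1 | 0
  16 | 01110010101010 | 0 | 0
  17 | 11100101010100 | 1 | 1
  18 | 11001010101001 | 1 | 0
  19 | 10010101010010 | 1 | 0
  20 | 00101010100100 | 0 | 1
  21 | 01010101001001 | 0 | 1
  22 | 10101010010011 | 1 | 1
  23 | 01010100100111 | 0 | 0
  24 | 10101001001110 | 1 | 0
  25 | 01010010011100 | 0 | 0
  26 | 10100100111000 | 1 | 0
  27 | 01001001110000 | 0 | 1
  28 | 10010011100001 | 1 | 0
  29 | 00100111000010 | 0 | 0
  30 | 01001110000100 | 0 | 1
  31 | 10011100001001 | 1 | 0
  32 | 00111000010010 | 0 | 1
  33 | 01110000100101 | 0 | 0
  34 | 11100001001010 | 1 | 1
  35 | 11000010010101 | 1 | 0
  36 | 10000100101010 | 1 | 1
  37 | 00001001010101 | 0 | 1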